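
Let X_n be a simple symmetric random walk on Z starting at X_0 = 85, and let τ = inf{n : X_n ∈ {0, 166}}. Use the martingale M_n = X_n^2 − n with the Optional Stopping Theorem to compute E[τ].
E[τ] = 6885

M_n = X_n^2 − n is a martingale (since E[X_{n+1}^2 | F_n] = X_n^2 + 1). By OST (τ has finite mean in a bounded region), E[M_τ] = E[M_0] = X_0^2 − 0 = 85^2 = 7225. Also E[M_τ] = E[X_τ^2] − E[τ]. The walk exits at 0 or 166, with P(hit 166 first) = 85/166, so E[X_τ^2] = 166^2 · 85/166 + 0 = 14110. Thus E[τ] = E[X_τ^2] − E[M_τ] = 14110 − 7225 = 6885 = 85(166 − 85) = 6885.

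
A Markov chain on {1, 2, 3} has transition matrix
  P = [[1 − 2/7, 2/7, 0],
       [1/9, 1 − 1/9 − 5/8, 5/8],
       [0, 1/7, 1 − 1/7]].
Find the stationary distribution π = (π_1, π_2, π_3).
π = (28/415, 72/415, 63/83)

This is a birth-death chain on three states, which satisfies detailed balance: π_1 · P_{12} = π_2 · P_{21} and π_2 · P_{23} = π_3 · P_{32}.
From π_1 · 2/7 = π_2 · 1/9: π_2/π_1 = (2/7)/(1/9) = 18/7.
From π_2 · 5/8 = π_3 · 1/7: π_3/π_2 = (5/8)/(1/7) = 35/8.
Take π_1 proportional to 1; then unnormalized π = (1, 18/7, 45/4). Normalize by dividing by the sum 415/28:
  π = (28/415, 72/415, 63/83).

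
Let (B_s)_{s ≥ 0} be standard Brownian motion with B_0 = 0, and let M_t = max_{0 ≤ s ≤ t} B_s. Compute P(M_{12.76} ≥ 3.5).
P(M_{12.76} ≥ 3.5) = 2·P(B_{12.76} ≥ 3.5) = 2(1 − Φ(3.5/√12.76)) ≈ 0.3272

By the reflection principle for Brownian motion, P(M_t ≥ a) = 2 · P(B_t ≥ a) for a ≥ 0. Since B_t ~ N(0, t), P(B_t ≥ 3.5) = 1 − Φ(3.5/√t) = 1 − Φ(3.5/√12.76) = 1 − Φ(0.9798). So
  P(M_{12.76} ≥ 3.5) = 2(1 − Φ(0.9798)) ≈ 0.3272.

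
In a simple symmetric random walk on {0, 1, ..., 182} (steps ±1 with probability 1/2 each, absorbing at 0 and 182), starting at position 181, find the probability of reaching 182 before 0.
P(hit 182 before 0) = 181/182

Let u_k = P(hit 182 before 0 | start at k). Then u_0 = 0, u_182 = 1, and u_k = u_{k-1}/2 + u_{k+1}/2 for 1 ≤ k ≤ 181. This harmonic recurrence is solved by u_k = k/182, giving u_181 = 181/182.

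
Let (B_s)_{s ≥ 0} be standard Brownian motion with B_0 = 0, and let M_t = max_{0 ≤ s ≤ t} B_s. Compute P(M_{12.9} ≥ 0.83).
P(M_{12.9} ≥ 0.83) = 2·P(B_{12.9} ≥ 0.83) = 2(1 − Φ(0.83/√12.9)) ≈ 0.8172

By the reflection principle for Brownian motion, P(M_t ≥ a) = 2 · P(B_t ≥ a) for a ≥ 0. Since B_t ~ N(0, t), P(B_t ≥ 0.83) = 1 − Φ(0.83/√t) = 1 − Φ(0.83/√12.9) = 1 − Φ(0.2311). So
  P(M_{12.9} ≥ 0.83) = 2(1 − Φ(0.2311)) ≈ 0.8172.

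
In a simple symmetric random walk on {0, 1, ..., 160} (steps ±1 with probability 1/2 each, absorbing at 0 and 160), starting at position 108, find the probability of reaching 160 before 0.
P(hit 160 before 0) = 108/160 = 27/40

Let u_k = P(hit 160 before 0 | start at k). Then u_0 = 0, u_160 = 1, and u_k = u_{k-1}/2 + u_{k+1}/2 for 1 ≤ k ≤ 159. This harmonic recurrence is solved by u_k = k/160, giving u_108 = 108/160 = 27/40.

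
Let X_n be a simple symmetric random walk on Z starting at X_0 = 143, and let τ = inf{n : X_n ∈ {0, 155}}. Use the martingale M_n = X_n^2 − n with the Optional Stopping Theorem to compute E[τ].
E[τ] = 1716

M_n = X_n^2 − n is a martingale (since E[X_{n+1}^2 | F_n] = X_n^2 + 1). By OST (τ has finite mean in a bounded region), E[M_τ] = E[M_0] = X_0^2 − 0 = 143^2 = 20449. Also E[M_τ] = E[X_τ^2] − E[τ]. The walk exits at 0 or 155, with P(hit 155 first) = 143/155, so E[X_τ^2] = 155^2 · 143/155 + 0 = 22165. Thus E[τ] = E[X_τ^2] − E[M_τ] = 22165 − 20449 = 1716 = 143(155 − 143) = 1716.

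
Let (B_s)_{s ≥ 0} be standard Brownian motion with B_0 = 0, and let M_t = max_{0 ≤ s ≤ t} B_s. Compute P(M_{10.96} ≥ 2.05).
P(M_{10.96} ≥ 2.05) = 2·P(B_{10.96} ≥ 2.05) = 2(1 − Φ(2.05/√10.96)) ≈ 0.5358

By the reflection principle for Brownian motion, P(M_t ≥ a) = 2 · P(B_t ≥ a) for a ≥ 0. Since B_t ~ N(0, t), P(B_t ≥ 2.05) = 1 − Φ(2.05/√t) = 1 − Φ(2.05/√10.96) = 1 − Φ(0.6192). So
  P(M_{10.96} ≥ 2.05) = 2(1 − Φ(0.6192)) ≈ 0.5358.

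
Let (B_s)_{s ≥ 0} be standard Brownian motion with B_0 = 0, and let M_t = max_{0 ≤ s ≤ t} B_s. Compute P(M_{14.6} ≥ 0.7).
P(M_{14.6} ≥ 0.7) = 2·P(B_{14.6} ≥ 0.7) = 2(1 − Φ(0.7/√14.6)) ≈ 0.8546

By the reflection principle for Brownian motion, P(M_t ≥ a) = 2 · P(B_t ≥ a) for a ≥ 0. Since B_t ~ N(0, t), P(B_t ≥ 0.7) = 1 − Φ(0.7/√t) = 1 − Φ(0.7/√14.6) = 1 − Φ(0.1832). So
  P(M_{14.6} ≥ 0.7) = 2(1 − Φ(0.1832)) ≈ 0.8546.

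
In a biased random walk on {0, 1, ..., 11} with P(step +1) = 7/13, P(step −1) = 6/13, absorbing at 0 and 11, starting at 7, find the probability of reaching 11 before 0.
P(hit 11 before 0) = (1 − (6/7)^7) / (1 − (6/7)^11) = 1305200407/1614529687

Let u_k denote P(reach 11 before 0 | start at k). Boundary: u_0 = 0, u_11 = 1. Recurrence: u_k = 7/13·u_{k+1} + 6/13·u_{k-1} for 1 ≤ k ≤ 10. Try u_k = A + B·r^k with r = q/p = (6/13)/(7/13) = 6/7. Substitution satisfies the recurrence; boundary conditions give:
  u_k = (1 − r^k) / (1 − r^N) = (1 − (6/7)^7) / (1 − (6/7)^11) = 1305200407/1614529687.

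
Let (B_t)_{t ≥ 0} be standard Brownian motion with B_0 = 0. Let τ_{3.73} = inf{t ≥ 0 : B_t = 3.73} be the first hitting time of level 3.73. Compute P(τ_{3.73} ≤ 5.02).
P(τ_{3.73} ≤ 5.02) = 2(1 − Φ(3.73/√5.02)) = 2(1 − Φ(1.6648)) ≈ 0.0960

By the reflection principle for standard BM, P(τ_b ≤ t) = 2 · P(B_t ≥ b). Since B_t ~ N(0, t), P(B_t ≥ 3.73) = 1 − Φ(3.73/√t) = 1 − Φ(3.73/√5.02) = 1 − Φ(1.6648) ≈ 0.04798. Doubling: P(τ_{3.73} ≤ 5.02) ≈ 2 · 0.04798 = 0.09596 ≈ 0.0960.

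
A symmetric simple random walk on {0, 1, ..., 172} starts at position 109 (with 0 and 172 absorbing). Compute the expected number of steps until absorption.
E[τ | X_0 = 109] = 6867

Let v_k = E[τ | X_0 = k]. Boundary: v_0 = v_172 = 0. Recurrence: v_k = 1 + (v_{k-1} + v_{k+1})/2 for 1 ≤ k ≤ 171. The particular solution to v_k − (v_{k-1} + v_{k+1})/2 = 1 is v_k = −k^2. Adding homogeneous solution A + B k and matching boundaries gives v_k = k (172 − k). Substituting k = 109: v_109 = 109 · 63 = 6867.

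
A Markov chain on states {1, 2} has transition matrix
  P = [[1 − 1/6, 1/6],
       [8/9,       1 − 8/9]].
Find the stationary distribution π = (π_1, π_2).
π_1 = 16/19, π_2 = 3/19

Solve πP = π with π_1 + π_2 = 1. From πP = π: π_1 · (1 − 1/6) + π_2 · 8/9 = π_1 ⇒ π_2 · 8/9 = π_1 · 1/6 ⇒ π_2/π_1 = (1/6)/(8/9) = 3/16. Together with π_1 + π_2 = 1:
  π_1 = (8/9)/(1/6 + 8/9) = (8/9)/(19/18) = 16/19,
  π_2 = (1/6)/(1/6 + 8/9) = (1/6)/(19/18) = 3/19.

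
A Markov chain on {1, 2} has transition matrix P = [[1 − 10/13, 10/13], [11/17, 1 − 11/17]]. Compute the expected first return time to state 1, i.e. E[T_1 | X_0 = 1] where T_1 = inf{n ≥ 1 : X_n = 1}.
E[T_1 | X_0 = 1] = 1/π_1 = 313/143

For an irreducible recurrent Markov chain with stationary distribution π, E[T_i | X_0 = i] = 1/π_i (Kac's formula). Here π_1 = (11/17)/(10/13 + 11/17) = (11/17)/(313/221) = 143/313, so E[T_1 | X_0 = 1] = 1/π_1 = (10/13 + 11/17)/(11/17) = (313/221)/(11/17) = 313/143.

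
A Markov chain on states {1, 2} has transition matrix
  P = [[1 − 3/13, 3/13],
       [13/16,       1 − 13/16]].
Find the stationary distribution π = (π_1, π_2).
π_1 = 169/217, π_2 = 48/217

Solve πP = π with π_1 + π_2 = 1. From πP = π: π_1 · (1 − 3/13) + π_2 · 13/16 = π_1 ⇒ π_2 · 13/16 = π_1 · 3/13 ⇒ π_2/π_1 = (3/13)/(13/16) = 48/169. Together with π_1 + π_2 = 1:
  π_1 = (13/16)/(3/13 + 13/16) = (13/16)/(217/208) = 169/217,
  π_2 = (3/13)/(3/13 + 13/16) = (3/13)/(217/208) = 48/217.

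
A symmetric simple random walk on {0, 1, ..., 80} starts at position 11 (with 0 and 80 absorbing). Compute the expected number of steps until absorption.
E[τ | X_0 = 11] = 759

Let v_k = E[τ | X_0 = k]. Boundary: v_0 = v_80 = 0. Recurrence: v_k = 1 + (v_{k-1} + v_{k+1})/2 for 1 ≤ k ≤ 79. The particular solution to v_k − (v_{k-1} + v_{k+1})/2 = 1 is v_k = −k^2. Adding homogeneous solution A + B k and matching boundaries gives v_k = k (80 − k). Substituting k = 11: v_11 = 11 · 69 = 759.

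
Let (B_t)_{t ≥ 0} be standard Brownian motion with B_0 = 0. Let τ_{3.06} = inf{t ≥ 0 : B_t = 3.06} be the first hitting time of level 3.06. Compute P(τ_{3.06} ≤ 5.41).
P(τ_{3.06} ≤ 5.41) = 2(1 − Φ(3.06/√5.41)) = 2(1 − Φ(1.3156)) ≈ 0.1883

By the reflection principle for standard BM, P(τ_b ≤ t) = 2 · P(B_t ≥ b). Since B_t ~ N(0, t), P(B_t ≥ 3.06) = 1 − Φ(3.06/√t) = 1 − Φ(3.06/√5.41) = 1 − Φ(1.3156) ≈ 0.09415. Doubling: P(τ_{3.06} ≤ 5.41) ≈ 2 · 0.09415 = 0.18830 ≈ 0.1883.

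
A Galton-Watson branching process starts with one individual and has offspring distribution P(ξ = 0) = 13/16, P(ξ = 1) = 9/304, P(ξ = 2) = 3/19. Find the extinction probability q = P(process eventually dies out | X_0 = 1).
q = 1

Mean offspring μ = 0·13/16 + 1·9/304 + 2·3/19 = 105/304 ≤ 1. For μ ≤ 1 with offspring not concentrated at 1, the Galton-Watson process goes extinct almost surely, so q = 1.
(Algebraic check: The pgf is f(s) = 13/16 + 9/304·s + 3/19·s². The extinction probability q is the smallest fixed point of f in [0, 1]. Setting s = f(s):
  3/19·s² + (9/304 − 1)·s + 13/16 = 0
  3/19·s² − (13/16 + 3/19)·s + 13/16 = 0
which factors as (s − 1)·(3/19·s − 13/16) = 0, giving roots s = 1 and s = (13/16)/(3/19) = 247/48. Since 247/48 ≥ 1, the smallest root in [0, 1] is s = 1.)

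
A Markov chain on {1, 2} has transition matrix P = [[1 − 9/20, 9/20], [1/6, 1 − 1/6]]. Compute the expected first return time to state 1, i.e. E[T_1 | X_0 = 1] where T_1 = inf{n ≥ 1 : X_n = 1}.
E[T_1 | X_0 = 1] = 1/π_1 = 37/10

For an irreducible recurrent Markov chain with stationary distribution π, E[T_i | X_0 = i] = 1/π_i (Kac's formula). Here π_1 = (1/6)/(9/20 + 1/6) = (1/6)/(37/60) = 10/37, so E[T_1 | X_0 = 1] = 1/π_1 = (9/20 + 1/6)/(1/6) = (37/60)/(1/6) = 37/10.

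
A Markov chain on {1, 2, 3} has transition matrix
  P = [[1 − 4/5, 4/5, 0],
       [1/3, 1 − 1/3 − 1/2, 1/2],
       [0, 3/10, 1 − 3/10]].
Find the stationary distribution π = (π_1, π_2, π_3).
π = (5/37, 12/37, 20/37)

This is a birth-death chain on three states, which satisfies detailed balance: π_1 · P_{12} = π_2 · P_{21} and π_2 · P_{23} = π_3 · P_{32}.
From π_1 · 4/5 = π_2 · 1/3: π_2/π_1 = (4/5)/(1/3) = 12/5.
From π_2 · 1/2 = π_3 · 3/10: π_3/π_2 = (1/2)/(3/10) = 5/3.
Take π_1 proportional to 1; then unnormalized π = (1, 12/5, 4). Normalize by dividing by the sum 37/5:
  π = (5/37, 12/37, 20/37).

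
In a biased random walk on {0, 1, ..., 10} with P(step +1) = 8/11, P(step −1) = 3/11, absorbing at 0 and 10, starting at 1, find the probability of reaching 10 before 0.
P(hit 10 before 0) = (1 − (3/8)^1) / (1 − (3/8)^10) = 134217728/214736555

Let u_k denote P(reach 10 before 0 | start at k). Boundary: u_0 = 0, u_10 = 1. Recurrence: u_k = 8/11·u_{k+1} + 3/11·u_{k-1} for 1 ≤ k ≤ 9. Try u_k = A + B·r^k with r = q/p = (3/11)/(8/11) = 3/8. Substitution satisfies the recurrence; boundary conditions give:
  u_k = (1 − r^k) / (1 − r^N) = (1 − (3/8)^1) / (1 − (3/8)^10) = 134217728/214736555.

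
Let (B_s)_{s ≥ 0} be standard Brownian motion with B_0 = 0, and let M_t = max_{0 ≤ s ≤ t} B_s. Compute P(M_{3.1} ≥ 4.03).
P(M_{3.1} ≥ 4.03) = 2·P(B_{3.1} ≥ 4.03) = 2(1 − Φ(4.03/√3.1)) ≈ 0.0221

By the reflection principle for Brownian motion, P(M_t ≥ a) = 2 · P(B_t ≥ a) for a ≥ 0. Since B_t ~ N(0, t), P(B_t ≥ 4.03) = 1 − Φ(4.03/√t) = 1 − Φ(4.03/√3.1) = 1 − Φ(2.2889). So
  P(M_{3.1} ≥ 4.03) = 2(1 − Φ(2.2889)) ≈ 0.0221.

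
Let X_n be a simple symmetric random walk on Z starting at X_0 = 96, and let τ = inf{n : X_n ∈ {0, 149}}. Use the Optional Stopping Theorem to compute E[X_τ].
E[X_τ] = 96

X_n is a martingale and τ is a bounded-mean stopping time (indeed τ is finite a.s. with bounded expectation since the walk is in a bounded region). By the OST, E[X_τ] = E[X_0] = 96. Equivalently: E[X_τ] = 149 · P(hit 149 first) + 0 · P(hit 0 first) = 149 · (96/149) = 96.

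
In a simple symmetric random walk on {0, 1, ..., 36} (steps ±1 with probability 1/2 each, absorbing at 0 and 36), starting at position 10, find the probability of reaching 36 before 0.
P(hit 36 before 0) = 10/36 = 5/18

Let u_k = P(hit 36 before 0 | start at k). Then u_0 = 0, u_36 = 1, and u_k = u_{k-1}/2 + u_{k+1}/2 for 1 ≤ k ≤ 35. This harmonic recurrence is solved by u_k = k/36, giving u_10 = 10/36 = 5/18.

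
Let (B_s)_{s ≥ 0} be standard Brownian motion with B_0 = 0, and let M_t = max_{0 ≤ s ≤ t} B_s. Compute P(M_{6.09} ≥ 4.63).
P(M_{6.09} ≥ 4.63) = 2·P(B_{6.09} ≥ 4.63) = 2(1 − Φ(4.63/√6.09)) ≈ 0.0606

By the reflection principle for Brownian motion, P(M_t ≥ a) = 2 · P(B_t ≥ a) for a ≥ 0. Since B_t ~ N(0, t), P(B_t ≥ 4.63) = 1 − Φ(4.63/√t) = 1 − Φ(4.63/√6.09) = 1 − Φ(1.8762). So
  P(M_{6.09} ≥ 4.63) = 2(1 − Φ(1.8762)) ≈ 0.0606.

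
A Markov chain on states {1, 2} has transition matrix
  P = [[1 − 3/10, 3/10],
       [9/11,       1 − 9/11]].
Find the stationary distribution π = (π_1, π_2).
π_1 = 30/41, π_2 = 11/41

Solve πP = π with π_1 + π_2 = 1. From πP = π: π_1 · (1 − 3/10) + π_2 · 9/11 = π_1 ⇒ π_2 · 9/11 = π_1 · 3/10 ⇒ π_2/π_1 = (3/10)/(9/11) = 11/30. Together with π_1 + π_2 = 1:
  π_1 = (9/11)/(3/10 + 9/11) = (9/11)/(123/110) = 30/41,
  π_2 = (3/10)/(3/10 + 9/11) = (3/10)/(123/110) = 11/41.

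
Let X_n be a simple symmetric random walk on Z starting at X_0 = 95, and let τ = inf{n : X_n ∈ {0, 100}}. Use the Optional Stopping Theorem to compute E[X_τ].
E[X_τ] = 95

X_n is a martingale and τ is a bounded-mean stopping time (indeed τ is finite a.s. with bounded expectation since the walk is in a bounded region). By the OST, E[X_τ] = E[X_0] = 95. Equivalently: E[X_τ] = 100 · P(hit 100 first) + 0 · P(hit 0 first) = 100 · (95/100) = 95.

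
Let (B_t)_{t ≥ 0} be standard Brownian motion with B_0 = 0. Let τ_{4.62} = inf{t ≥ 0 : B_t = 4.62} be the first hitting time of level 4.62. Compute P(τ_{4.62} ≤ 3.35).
P(τ_{4.62} ≤ 3.35) = 2(1 − Φ(4.62/√3.35)) = 2(1 − Φ(2.5242)) ≈ 0.0116

By the reflection principle for standard BM, P(τ_b ≤ t) = 2 · P(B_t ≥ b). Since B_t ~ N(0, t), P(B_t ≥ 4.62) = 1 − Φ(4.62/√t) = 1 − Φ(4.62/√3.35) = 1 − Φ(2.5242) ≈ 0.00580. Doubling: P(τ_{4.62} ≤ 3.35) ≈ 2 · 0.00580 = 0.01160 ≈ 0.0116.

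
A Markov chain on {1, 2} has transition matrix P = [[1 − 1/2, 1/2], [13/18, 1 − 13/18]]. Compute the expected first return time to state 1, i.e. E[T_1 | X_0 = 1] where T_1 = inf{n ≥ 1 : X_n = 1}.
E[T_1 | X_0 = 1] = 1/π_1 = 22/13

For an irreducible recurrent Markov chain with stationary distribution π, E[T_i | X_0 = i] = 1/π_i (Kac's formula). Here π_1 = (13/18)/(1/2 + 13/18) = (13/18)/(11/9) = 13/22, so E[T_1 | X_0 = 1] = 1/π_1 = (1/2 + 13/18)/(13/18) = (11/9)/(13/18) = 22/13.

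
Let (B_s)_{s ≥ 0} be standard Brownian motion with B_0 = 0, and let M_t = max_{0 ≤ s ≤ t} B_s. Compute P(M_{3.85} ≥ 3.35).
P(M_{3.85} ≥ 3.35) = 2·P(B_{3.85} ≥ 3.35) = 2(1 − Φ(3.35/√3.85)) ≈ 0.0878

By the reflection principle for Brownian motion, P(M_t ≥ a) = 2 · P(B_t ≥ a) for a ≥ 0. Since B_t ~ N(0, t), P(B_t ≥ 3.35) = 1 − Φ(3.35/√t) = 1 − Φ(3.35/√3.85) = 1 − Φ(1.7073). So
  P(M_{3.85} ≥ 3.35) = 2(1 − Φ(1.7073)) ≈ 0.0878.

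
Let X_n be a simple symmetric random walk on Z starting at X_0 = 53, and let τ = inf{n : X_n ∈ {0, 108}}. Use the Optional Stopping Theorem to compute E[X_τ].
E[X_τ] = 53

X_n is a martingale and τ is a bounded-mean stopping time (indeed τ is finite a.s. with bounded expectation since the walk is in a bounded region). By the OST, E[X_τ] = E[X_0] = 53. Equivalently: E[X_τ] = 108 · P(hit 108 first) + 0 · P(hit 0 first) = 108 · (53/108) = 53.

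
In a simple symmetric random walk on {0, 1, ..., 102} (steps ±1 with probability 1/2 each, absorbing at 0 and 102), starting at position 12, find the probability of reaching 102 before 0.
P(hit 102 before 0) = 12/102 = 2/17

Let u_k = P(hit 102 before 0 | start at k). Then u_0 = 0, u_102 = 1, and u_k = u_{k-1}/2 + u_{k+1}/2 for 1 ≤ k ≤ 101. This harmonic recurrence is solved by u_k = k/102, giving u_12 = 12/102 = 2/17.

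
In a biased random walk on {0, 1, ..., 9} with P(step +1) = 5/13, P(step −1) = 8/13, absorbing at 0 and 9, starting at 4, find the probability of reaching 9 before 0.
P(hit 9 before 0) = (1 − (8/5)^4) / (1 − (8/5)^9) = 3615625/44088201

Let u_k denote P(reach 9 before 0 | start at k). Boundary: u_0 = 0, u_9 = 1. Recurrence: u_k = 5/13·u_{k+1} + 8/13·u_{k-1} for 1 ≤ k ≤ 8. Try u_k = A + B·r^k with r = q/p = (8/13)/(5/13) = 8/5. Substitution satisfies the recurrence; boundary conditions give:
  u_k = (1 − r^k) / (1 − r^N) = (1 − (8/5)^4) / (1 − (8/5)^9) = 3615625/44088201.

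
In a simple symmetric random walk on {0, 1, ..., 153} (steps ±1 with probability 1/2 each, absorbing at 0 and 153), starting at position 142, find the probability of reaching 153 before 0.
P(hit 153 before 0) = 142/153

Let u_k = P(hit 153 before 0 | start at k). Then u_0 = 0, u_153 = 1, and u_k = u_{k-1}/2 + u_{k+1}/2 for 1 ≤ k ≤ 152. This harmonic recurrence is solved by u_k = k/153, giving u_142 = 142/153.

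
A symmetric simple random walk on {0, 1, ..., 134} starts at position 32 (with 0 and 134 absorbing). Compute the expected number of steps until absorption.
E[τ | X_0 = 32] = 3264

Let v_k = E[τ | X_0 = k]. Boundary: v_0 = v_134 = 0. Recurrence: v_k = 1 + (v_{k-1} + v_{k+1})/2 for 1 ≤ k ≤ 133. The particular solution to v_k − (v_{k-1} + v_{k+1})/2 = 1 is v_k = −k^2. Adding homogeneous solution A + B k and matching boundaries gives v_k = k (134 − k). Substituting k = 32: v_32 = 32 · 102 = 3264.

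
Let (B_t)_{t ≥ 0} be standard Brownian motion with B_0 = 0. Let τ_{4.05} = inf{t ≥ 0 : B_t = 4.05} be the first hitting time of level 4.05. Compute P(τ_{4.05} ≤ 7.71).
P(τ_{4.05} ≤ 7.71) = 2(1 − Φ(4.05/√7.71)) = 2(1 − Φ(1.4586)) ≈ 0.1447

By the reflection principle for standard BM, P(τ_b ≤ t) = 2 · P(B_t ≥ b). Since B_t ~ N(0, t), P(B_t ≥ 4.05) = 1 − Φ(4.05/√t) = 1 − Φ(4.05/√7.71) = 1 − Φ(1.4586) ≈ 0.07234. Doubling: P(τ_{4.05} ≤ 7.71) ≈ 2 · 0.07234 = 0.14468 ≈ 0.1447.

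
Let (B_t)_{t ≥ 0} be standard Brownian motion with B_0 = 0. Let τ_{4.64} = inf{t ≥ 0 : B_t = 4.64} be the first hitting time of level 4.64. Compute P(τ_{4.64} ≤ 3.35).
P(τ_{4.64} ≤ 3.35) = 2(1 − Φ(4.64/√3.35)) = 2(1 − Φ(2.5351)) ≈ 0.0112

By the reflection principle for standard BM, P(τ_b ≤ t) = 2 · P(B_t ≥ b). Since B_t ~ N(0, t), P(B_t ≥ 4.64) = 1 − Φ(4.64/√t) = 1 − Φ(4.64/√3.35) = 1 − Φ(2.5351) ≈ 0.00562. Doubling: P(τ_{4.64} ≤ 3.35) ≈ 2 · 0.00562 = 0.01124 ≈ 0.0112.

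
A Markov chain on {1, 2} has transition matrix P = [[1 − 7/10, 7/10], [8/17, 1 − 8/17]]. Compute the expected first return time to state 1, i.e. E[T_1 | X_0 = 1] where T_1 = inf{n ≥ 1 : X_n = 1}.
E[T_1 | X_0 = 1] = 1/π_1 = 199/80

For an irreducible recurrent Markov chain with stationary distribution π, E[T_i | X_0 = i] = 1/π_i (Kac's formula). Here π_1 = (8/17)/(7/10 + 8/17) = (8/17)/(199/170) = 80/199, so E[T_1 | X_0 = 1] = 1/π_1 = (7/10 + 8/17)/(8/17) = (199/170)/(8/17) = 199/80.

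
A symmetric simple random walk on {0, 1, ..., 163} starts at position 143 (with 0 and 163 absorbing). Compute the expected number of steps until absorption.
E[τ | X_0 = 143] = 2860

Let v_k = E[τ | X_0 = k]. Boundary: v_0 = v_163 = 0. Recurrence: v_k = 1 + (v_{k-1} + v_{k+1})/2 for 1 ≤ k ≤ 162. The particular solution to v_k − (v_{k-1} + v_{k+1})/2 = 1 is v_k = −k^2. Adding homogeneous solution A + B k and matching boundaries gives v_k = k (163 − k). Substituting k = 143: v_143 = 143 · 20 = 2860.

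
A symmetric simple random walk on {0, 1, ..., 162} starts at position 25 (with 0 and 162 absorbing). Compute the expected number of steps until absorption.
E[τ | X_0 = 25] = 3425

Let v_k = E[τ | X_0 = k]. Boundary: v_0 = v_162 = 0. Recurrence: v_k = 1 + (v_{k-1} + v_{k+1})/2 for 1 ≤ k ≤ 161. The particular solution to v_k − (v_{k-1} + v_{k+1})/2 = 1 is v_k = −k^2. Adding homogeneous solution A + B k and matching boundaries gives v_k = k (162 − k). Substituting k = 25: v_25 = 25 · 137 = 3425.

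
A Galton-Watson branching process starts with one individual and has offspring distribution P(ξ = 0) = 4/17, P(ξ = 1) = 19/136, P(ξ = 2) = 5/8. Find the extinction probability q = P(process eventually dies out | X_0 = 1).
q = 32/85

The pgf is f(s) = 4/17 + 19/136·s + 5/8·s². The extinction probability q is the smallest fixed point of f in [0, 1]. Setting s = f(s):
  5/8·s² + (19/136 − 1)·s + 4/17 = 0
  5/8·s² − (4/17 + 5/8)·s + 4/17 = 0
which factors as (s − 1)·(5/8·s − 4/17) = 0, giving roots s = 1 and s = (4/17)/(5/8) = 32/85.
Mean offspring μ = 19/136 + 2·5/8 = 189/136 > 1 (supercritical), so q < 1. The extinction probability is the smaller root: q = (4/17)/(5/8) = 32/85.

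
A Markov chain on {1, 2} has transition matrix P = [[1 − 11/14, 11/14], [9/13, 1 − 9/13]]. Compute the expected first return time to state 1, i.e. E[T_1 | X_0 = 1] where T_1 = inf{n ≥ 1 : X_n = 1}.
E[T_1 | X_0 = 1] = 1/π_1 = 269/126

For an irreducible recurrent Markov chain with stationary distribution π, E[T_i | X_0 = i] = 1/π_i (Kac's formula). Here π_1 = (9/13)/(11/14 + 9/13) = (9/13)/(269/182) = 126/269, so E[T_1 | X_0 = 1] = 1/π_1 = (11/14 + 9/13)/(9/13) = (269/182)/(9/13) = 269/126.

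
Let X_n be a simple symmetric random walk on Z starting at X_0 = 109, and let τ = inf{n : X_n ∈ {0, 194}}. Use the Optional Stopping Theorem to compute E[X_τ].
E[X_τ] = 109

X_n is a martingale and τ is a bounded-mean stopping time (indeed τ is finite a.s. with bounded expectation since the walk is in a bounded region). By the OST, E[X_τ] = E[X_0] = 109. Equivalently: E[X_τ] = 194 · P(hit 194 first) + 0 · P(hit 0 first) = 194 · (109/194) = 109.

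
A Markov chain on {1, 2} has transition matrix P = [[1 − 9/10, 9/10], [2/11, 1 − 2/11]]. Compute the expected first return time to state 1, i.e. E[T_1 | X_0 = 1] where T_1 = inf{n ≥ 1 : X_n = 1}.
E[T_1 | X_0 = 1] = 1/π_1 = 119/20

For an irreducible recurrent Markov chain with stationary distribution π, E[T_i | X_0 = i] = 1/π_i (Kac's formula). Here π_1 = (2/11)/(9/10 + 2/11) = (2/11)/(119/110) = 20/119, so E[T_1 | X_0 = 1] = 1/π_1 = (9/10 + 2/11)/(2/11) = (119/110)/(2/11) = 119/20.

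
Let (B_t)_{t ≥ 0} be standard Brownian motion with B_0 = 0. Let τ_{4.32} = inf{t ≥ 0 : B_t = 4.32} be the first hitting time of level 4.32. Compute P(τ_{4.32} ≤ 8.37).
P(τ_{4.32} ≤ 8.37) = 2(1 − Φ(4.32/√8.37)) = 2(1 − Φ(1.4932)) ≈ 0.1354

By the reflection principle for standard BM, P(τ_b ≤ t) = 2 · P(B_t ≥ b). Since B_t ~ N(0, t), P(B_t ≥ 4.32) = 1 − Φ(4.32/√t) = 1 − Φ(4.32/√8.37) = 1 − Φ(1.4932) ≈ 0.06769. Doubling: P(τ_{4.32} ≤ 8.37) ≈ 2 · 0.06769 = 0.13538 ≈ 0.1354.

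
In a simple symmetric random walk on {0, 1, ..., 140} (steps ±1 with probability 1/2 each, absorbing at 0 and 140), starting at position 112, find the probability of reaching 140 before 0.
P(hit 140 before 0) = 112/140 = 4/5

Let u_k = P(hit 140 before 0 | start at k). Then u_0 = 0, u_140 = 1, and u_k = u_{k-1}/2 + u_{k+1}/2 for 1 ≤ k ≤ 139. This harmonic recurrence is solved by u_k = k/140, giving u_112 = 112/140 = 4/5.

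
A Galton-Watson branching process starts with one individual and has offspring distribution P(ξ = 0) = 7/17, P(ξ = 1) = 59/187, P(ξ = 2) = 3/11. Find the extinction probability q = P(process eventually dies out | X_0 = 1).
q = 1

Mean offspring μ = 0·7/17 + 1·59/187 + 2·3/11 = 161/187 ≤ 1. For μ ≤ 1 with offspring not concentrated at 1, the Galton-Watson process goes extinct almost surely, so q = 1.
(Algebraic check: The pgf is f(s) = 7/17 + 59/187·s + 3/11·s². The extinction probability q is the smallest fixed point of f in [0, 1]. Setting s = f(s):
  3/11·s² + (59/187 − 1)·s + 7/17 = 0
  3/11·s² − (7/17 + 3/11)·s + 7/17 = 0
which factors as (s − 1)·(3/11·s − 7/17) = 0, giving roots s = 1 and s = (7/17)/(3/11) = 77/51. Since 77/51 ≥ 1, the smallest root in [0, 1] is s = 1.)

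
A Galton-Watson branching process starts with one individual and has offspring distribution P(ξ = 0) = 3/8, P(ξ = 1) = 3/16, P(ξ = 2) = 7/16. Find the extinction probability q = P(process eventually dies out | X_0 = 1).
q = 6/7

The pgf is f(s) = 3/8 + 3/16·s + 7/16·s². The extinction probability q is the smallest fixed point of f in [0, 1]. Setting s = f(s):
  7/16·s² + (3/16 − 1)·s + 3/8 = 0
  7/16·s² − (3/8 + 7/16)·s + 3/8 = 0
which factors as (s − 1)·(7/16·s − 3/8) = 0, giving roots s = 1 and s = (3/8)/(7/16) = 6/7.
Mean offspring μ = 3/16 + 2·7/16 = 17/16 > 1 (supercritical), so q < 1. The extinction probability is the smaller root: q = (3/8)/(7/16) = 6/7.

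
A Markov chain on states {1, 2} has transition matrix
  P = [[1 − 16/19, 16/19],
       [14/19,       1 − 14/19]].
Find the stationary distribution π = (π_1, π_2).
π_1 = 7/15, π_2 = 8/15

Solve πP = π with π_1 + π_2 = 1. From πP = π: π_1 · (1 − 16/19) + π_2 · 14/19 = π_1 ⇒ π_2 · 14/19 = π_1 · 16/19 ⇒ π_2/π_1 = (16/19)/(14/19) = 8/7. Together with π_1 + π_2 = 1:
  π_1 = (14/19)/(16/19 + 14/19) = (14/19)/(30/19) = 7/15,
  π_2 = (16/19)/(16/19 + 14/19) = (16/19)/(30/19) = 8/15.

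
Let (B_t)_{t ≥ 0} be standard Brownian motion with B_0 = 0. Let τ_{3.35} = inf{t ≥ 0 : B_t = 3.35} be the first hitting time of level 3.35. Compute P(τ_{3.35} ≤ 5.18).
P(τ_{3.35} ≤ 5.18) = 2(1 − Φ(3.35/√5.18)) = 2(1 − Φ(1.4719)) ≈ 0.1410

By the reflection principle for standard BM, P(τ_b ≤ t) = 2 · P(B_t ≥ b). Since B_t ~ N(0, t), P(B_t ≥ 3.35) = 1 − Φ(3.35/√t) = 1 − Φ(3.35/√5.18) = 1 − Φ(1.4719) ≈ 0.07052. Doubling: P(τ_{3.35} ≤ 5.18) ≈ 2 · 0.07052 = 0.14104 ≈ 0.1410.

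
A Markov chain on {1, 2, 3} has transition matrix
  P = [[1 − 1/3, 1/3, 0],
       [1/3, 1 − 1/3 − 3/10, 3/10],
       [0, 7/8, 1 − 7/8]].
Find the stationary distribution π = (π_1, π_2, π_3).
π = (35/82, 35/82, 6/41)

This is a birth-death chain on three states, which satisfies detailed balance: π_1 · P_{12} = π_2 · P_{21} and π_2 · P_{23} = π_3 · P_{32}.
From π_1 · 1/3 = π_2 · 1/3: π_2/π_1 = (1/3)/(1/3) = 1.
From π_2 · 3/10 = π_3 · 7/8: π_3/π_2 = (3/10)/(7/8) = 12/35.
Take π_1 proportional to 1; then unnormalized π = (1, 1, 12/35). Normalize by dividing by the sum 82/35:
  π = (35/82, 35/82, 6/41).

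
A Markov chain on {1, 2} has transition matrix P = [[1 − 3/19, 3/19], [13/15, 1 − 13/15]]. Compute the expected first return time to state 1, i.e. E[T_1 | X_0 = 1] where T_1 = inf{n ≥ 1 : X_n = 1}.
E[T_1 | X_0 = 1] = 1/π_1 = 292/247

For an irreducible recurrent Markov chain with stationary distribution π, E[T_i | X_0 = i] = 1/π_i (Kac's formula). Here π_1 = (13/15)/(3/19 + 13/15) = (13/15)/(292/285) = 247/292, so E[T_1 | X_0 = 1] = 1/π_1 = (3/19 + 13/15)/(13/15) = (292/285)/(13/15) = 292/247.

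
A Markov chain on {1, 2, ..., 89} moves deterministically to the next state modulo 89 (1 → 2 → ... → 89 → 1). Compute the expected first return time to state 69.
E[T_69 | X_0 = 69] = 89

The chain cycles deterministically, so starting at state 69 it returns in exactly 89 steps. Equivalently, the stationary distribution is uniform π_j = 1/89 for every state j, so by Kac's formula E[T_69] = 1/π_69 = 89.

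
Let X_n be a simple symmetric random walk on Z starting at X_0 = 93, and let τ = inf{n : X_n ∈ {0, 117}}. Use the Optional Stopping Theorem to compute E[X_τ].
E[X_τ] = 93

X_n is a martingale and τ is a bounded-mean stopping time (indeed τ is finite a.s. with bounded expectation since the walk is in a bounded region). By the OST, E[X_τ] = E[X_0] = 93. Equivalently: E[X_τ] = 117 · P(hit 117 first) + 0 · P(hit 0 first) = 117 · (93/117) = 93.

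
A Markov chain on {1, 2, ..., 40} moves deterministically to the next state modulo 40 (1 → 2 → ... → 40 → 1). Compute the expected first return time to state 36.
E[T_36 | X_0 = 36] = 40

The chain cycles deterministically, so starting at state 36 it returns in exactly 40 steps. Equivalently, the stationary distribution is uniform π_j = 1/40 for every state j, so by Kac's formula E[T_36] = 1/π_36 = 40.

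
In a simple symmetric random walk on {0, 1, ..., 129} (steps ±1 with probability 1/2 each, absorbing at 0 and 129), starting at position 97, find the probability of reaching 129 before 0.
P(hit 129 before 0) = 97/129

Let u_k = P(hit 129 before 0 | start at k). Then u_0 = 0, u_129 = 1, and u_k = u_{k-1}/2 + u_{k+1}/2 for 1 ≤ k ≤ 128. This harmonic recurrence is solved by u_k = k/129, giving u_97 = 97/129.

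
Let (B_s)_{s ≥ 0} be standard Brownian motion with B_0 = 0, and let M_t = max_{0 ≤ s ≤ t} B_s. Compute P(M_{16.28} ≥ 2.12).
P(M_{16.28} ≥ 2.12) = 2·P(B_{16.28} ≥ 2.12) = 2(1 − Φ(2.12/√16.28)) ≈ 0.5993

By the reflection principle for Brownian motion, P(M_t ≥ a) = 2 · P(B_t ≥ a) for a ≥ 0. Since B_t ~ N(0, t), P(B_t ≥ 2.12) = 1 − Φ(2.12/√t) = 1 − Φ(2.12/√16.28) = 1 − Φ(0.5254). So
  P(M_{16.28} ≥ 2.12) = 2(1 − Φ(0.5254)) ≈ 0.5993.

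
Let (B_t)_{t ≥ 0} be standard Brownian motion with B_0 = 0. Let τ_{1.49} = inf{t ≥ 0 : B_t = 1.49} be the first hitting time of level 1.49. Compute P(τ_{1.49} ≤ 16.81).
P(τ_{1.49} ≤ 16.81) = 2(1 − Φ(1.49/√16.81)) = 2(1 − Φ(0.3634)) ≈ 0.7163

By the reflection principle for standard BM, P(τ_b ≤ t) = 2 · P(B_t ≥ b). Since B_t ~ N(0, t), P(B_t ≥ 1.49) = 1 − Φ(1.49/√t) = 1 − Φ(1.49/√16.81) = 1 − Φ(0.3634) ≈ 0.35815. Doubling: P(τ_{1.49} ≤ 16.81) ≈ 2 · 0.35815 = 0.71630 ≈ 0.7163.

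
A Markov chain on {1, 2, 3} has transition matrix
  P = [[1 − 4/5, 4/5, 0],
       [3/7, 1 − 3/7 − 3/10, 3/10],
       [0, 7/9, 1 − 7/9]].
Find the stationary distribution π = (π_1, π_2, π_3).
π = (75/269, 140/269, 54/269)

This is a birth-death chain on three states, which satisfies detailed balance: π_1 · P_{12} = π_2 · P_{21} and π_2 · P_{23} = π_3 · P_{32}.
From π_1 · 4/5 = π_2 · 3/7: π_2/π_1 = (4/5)/(3/7) = 28/15.
From π_2 · 3/10 = π_3 · 7/9: π_3/π_2 = (3/10)/(7/9) = 27/70.
Take π_1 proportional to 1; then unnormalized π = (1, 28/15, 18/25). Normalize by dividing by the sum 269/75:
  π = (75/269, 140/269, 54/269).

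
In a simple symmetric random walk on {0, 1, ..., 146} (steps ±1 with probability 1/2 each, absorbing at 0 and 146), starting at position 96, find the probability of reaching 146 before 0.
P(hit 146 before 0) = 96/146 = 48/73

Let u_k = P(hit 146 before 0 | start at k). Then u_0 = 0, u_146 = 1, and u_k = u_{k-1}/2 + u_{k+1}/2 for 1 ≤ k ≤ 145. This harmonic recurrence is solved by u_k = k/146, giving u_96 = 96/146 = 48/73.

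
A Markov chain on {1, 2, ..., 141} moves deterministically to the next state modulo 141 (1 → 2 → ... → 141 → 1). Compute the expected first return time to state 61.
E[T_61 | X_0 = 61] = 141

The chain cycles deterministically, so starting at state 61 it returns in exactly 141 steps. Equivalently, the stationary distribution is uniform π_j = 1/141 for every state j, so by Kac's formula E[T_61] = 1/π_61 = 141.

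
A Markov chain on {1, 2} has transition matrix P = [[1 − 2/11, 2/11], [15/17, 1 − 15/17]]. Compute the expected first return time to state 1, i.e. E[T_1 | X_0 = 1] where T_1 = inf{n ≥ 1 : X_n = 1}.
E[T_1 | X_0 = 1] = 1/π_1 = 199/165

For an irreducible recurrent Markov chain with stationary distribution π, E[T_i | X_0 = i] = 1/π_i (Kac's formula). Here π_1 = (15/17)/(2/11 + 15/17) = (15/17)/(199/187) = 165/199, so E[T_1 | X_0 = 1] = 1/π_1 = (2/11 + 15/17)/(15/17) = (199/187)/(15/17) = 199/165.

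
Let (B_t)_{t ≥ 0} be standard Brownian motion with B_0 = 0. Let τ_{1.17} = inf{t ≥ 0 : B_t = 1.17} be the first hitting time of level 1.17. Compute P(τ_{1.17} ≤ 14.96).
P(τ_{1.17} ≤ 14.96) = 2(1 − Φ(1.17/√14.96)) = 2(1 − Φ(0.3025)) ≈ 0.7623

By the reflection principle for standard BM, P(τ_b ≤ t) = 2 · P(B_t ≥ b). Since B_t ~ N(0, t), P(B_t ≥ 1.17) = 1 − Φ(1.17/√t) = 1 − Φ(1.17/√14.96) = 1 − Φ(0.3025) ≈ 0.38114. Doubling: P(τ_{1.17} ≤ 14.96) ≈ 2 · 0.38114 = 0.76228 ≈ 0.7623.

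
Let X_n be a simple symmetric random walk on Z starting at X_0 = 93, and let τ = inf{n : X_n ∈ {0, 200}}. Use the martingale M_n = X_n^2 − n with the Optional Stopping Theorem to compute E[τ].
E[τ] = 9951

M_n = X_n^2 − n is a martingale (since E[X_{n+1}^2 | F_n] = X_n^2 + 1). By OST (τ has finite mean in a bounded region), E[M_τ] = E[M_0] = X_0^2 − 0 = 93^2 = 8649. Also E[M_τ] = E[X_τ^2] − E[τ]. The walk exits at 0 or 200, with P(hit 200 first) = 93/200, so E[X_τ^2] = 200^2 · 93/200 + 0 = 18600. Thus E[τ] = E[X_τ^2] − E[M_τ] = 18600 − 8649 = 9951 = 93(200 − 93) = 9951.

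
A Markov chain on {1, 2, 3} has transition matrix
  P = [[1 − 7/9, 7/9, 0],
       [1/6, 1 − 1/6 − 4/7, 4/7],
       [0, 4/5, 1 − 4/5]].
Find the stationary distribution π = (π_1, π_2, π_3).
π = (1/9, 14/27, 10/27)

This is a birth-death chain on three states, which satisfies detailed balance: π_1 · P_{12} = π_2 · P_{21} and π_2 · P_{23} = π_3 · P_{32}.
From π_1 · 7/9 = π_2 · 1/6: π_2/π_1 = (7/9)/(1/6) = 14/3.
From π_2 · 4/7 = π_3 · 4/5: π_3/π_2 = (4/7)/(4/5) = 5/7.
Take π_1 proportional to 1; then unnormalized π = (1, 14/3, 10/3). Normalize by dividing by the sum 9:
  π = (1/9, 14/27, 10/27).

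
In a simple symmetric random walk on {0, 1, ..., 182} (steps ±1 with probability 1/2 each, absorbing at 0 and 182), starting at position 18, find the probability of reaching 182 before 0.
P(hit 182 before 0) = 18/182 = 9/91

Let u_k = P(hit 182 before 0 | start at k). Then u_0 = 0, u_182 = 1, and u_k = u_{k-1}/2 + u_{k+1}/2 for 1 ≤ k ≤ 181. This harmonic recurrence is solved by u_k = k/182, giving u_18 = 18/182 = 9/91.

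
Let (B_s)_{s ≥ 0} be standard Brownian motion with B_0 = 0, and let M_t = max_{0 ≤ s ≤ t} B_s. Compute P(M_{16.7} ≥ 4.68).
P(M_{16.7} ≥ 4.68) = 2·P(B_{16.7} ≥ 4.68) = 2(1 − Φ(4.68/√16.7)) ≈ 0.2521

By the reflection principle for Brownian motion, P(M_t ≥ a) = 2 · P(B_t ≥ a) for a ≥ 0. Since B_t ~ N(0, t), P(B_t ≥ 4.68) = 1 − Φ(4.68/√t) = 1 − Φ(4.68/√16.7) = 1 − Φ(1.1452). So
  P(M_{16.7} ≥ 4.68) = 2(1 − Φ(1.1452)) ≈ 0.2521.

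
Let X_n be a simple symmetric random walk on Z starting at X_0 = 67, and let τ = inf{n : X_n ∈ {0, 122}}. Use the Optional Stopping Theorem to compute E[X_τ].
E[X_τ] = 67

X_n is a martingale and τ is a bounded-mean stopping time (indeed τ is finite a.s. with bounded expectation since the walk is in a bounded region). By the OST, E[X_τ] = E[X_0] = 67. Equivalently: E[X_τ] = 122 · P(hit 122 first) + 0 · P(hit 0 first) = 122 · (67/122) = 67.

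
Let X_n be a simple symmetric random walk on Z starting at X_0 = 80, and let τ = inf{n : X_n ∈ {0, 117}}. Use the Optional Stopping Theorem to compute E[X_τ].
E[X_τ] = 80

X_n is a martingale and τ is a bounded-mean stopping time (indeed τ is finite a.s. with bounded expectation since the walk is in a bounded region). By the OST, E[X_τ] = E[X_0] = 80. Equivalently: E[X_τ] = 117 · P(hit 117 first) + 0 · P(hit 0 first) = 117 · (80/117) = 80.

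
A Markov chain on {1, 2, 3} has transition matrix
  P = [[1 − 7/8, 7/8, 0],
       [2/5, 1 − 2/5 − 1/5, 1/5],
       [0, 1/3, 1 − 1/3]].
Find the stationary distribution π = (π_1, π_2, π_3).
π = (2/9, 35/72, 7/24)

This is a birth-death chain on three states, which satisfies detailed balance: π_1 · P_{12} = π_2 · P_{21} and π_2 · P_{23} = π_3 · P_{32}.
From π_1 · 7/8 = π_2 · 2/5: π_2/π_1 = (7/8)/(2/5) = 35/16.
From π_2 · 1/5 = π_3 · 1/3: π_3/π_2 = (1/5)/(1/3) = 3/5.
Take π_1 proportional to 1; then unnormalized π = (1, 35/16, 21/16). Normalize by dividing by the sum 9/2:
  π = (2/9, 35/72, 7/24).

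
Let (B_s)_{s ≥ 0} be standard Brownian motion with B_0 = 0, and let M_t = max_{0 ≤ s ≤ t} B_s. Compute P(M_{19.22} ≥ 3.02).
P(M_{19.22} ≥ 3.02) = 2·P(B_{19.22} ≥ 3.02) = 2(1 − Φ(3.02/√19.22)) ≈ 0.4909

By the reflection principle for Brownian motion, P(M_t ≥ a) = 2 · P(B_t ≥ a) for a ≥ 0. Since B_t ~ N(0, t), P(B_t ≥ 3.02) = 1 − Φ(3.02/√t) = 1 − Φ(3.02/√19.22) = 1 − Φ(0.6889). So
  P(M_{19.22} ≥ 3.02) = 2(1 − Φ(0.6889)) ≈ 0.4909.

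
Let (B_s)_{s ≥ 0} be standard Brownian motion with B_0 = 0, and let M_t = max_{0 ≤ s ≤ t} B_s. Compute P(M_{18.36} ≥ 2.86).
P(M_{18.36} ≥ 2.86) = 2·P(B_{18.36} ≥ 2.86) = 2(1 − Φ(2.86/√18.36)) ≈ 0.5045

By the reflection principle for Brownian motion, P(M_t ≥ a) = 2 · P(B_t ≥ a) for a ≥ 0. Since B_t ~ N(0, t), P(B_t ≥ 2.86) = 1 − Φ(2.86/√t) = 1 − Φ(2.86/√18.36) = 1 − Φ(0.6675). So
  P(M_{18.36} ≥ 2.86) = 2(1 − Φ(0.6675)) ≈ 0.5045.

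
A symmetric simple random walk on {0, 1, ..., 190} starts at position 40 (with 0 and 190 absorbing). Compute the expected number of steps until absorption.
E[τ | X_0 = 40] = 6000

Let v_k = E[τ | X_0 = k]. Boundary: v_0 = v_190 = 0. Recurrence: v_k = 1 + (v_{k-1} + v_{k+1})/2 for 1 ≤ k ≤ 189. The particular solution to v_k − (v_{k-1} + v_{k+1})/2 = 1 is v_k = −k^2. Adding homogeneous solution A + B k and matching boundaries gives v_k = k (190 − k). Substituting k = 40: v_40 = 40 · 150 = 6000.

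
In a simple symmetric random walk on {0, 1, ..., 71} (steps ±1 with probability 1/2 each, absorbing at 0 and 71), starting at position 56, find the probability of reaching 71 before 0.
P(hit 71 before 0) = 56/71

Let u_k = P(hit 71 before 0 | start at k). Then u_0 = 0, u_71 = 1, and u_k = u_{k-1}/2 + u_{k+1}/2 for 1 ≤ k ≤ 70. This harmonic recurrence is solved by u_k = k/71, giving u_56 = 56/71.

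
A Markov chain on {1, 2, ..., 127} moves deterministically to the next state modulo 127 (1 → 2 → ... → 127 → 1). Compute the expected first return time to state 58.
E[T_58 | X_0 = 58] = 127

The chain cycles deterministically, so starting at state 58 it returns in exactly 127 steps. Equivalently, the stationary distribution is uniform π_j = 1/127 for every state j, so by Kac's formula E[T_58] = 1/π_58 = 127.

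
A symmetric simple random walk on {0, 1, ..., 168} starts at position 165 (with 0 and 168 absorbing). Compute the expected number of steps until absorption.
E[τ | X_0 = 165] = 495

Let v_k = E[τ | X_0 = k]. Boundary: v_0 = v_168 = 0. Recurrence: v_k = 1 + (v_{k-1} + v_{k+1})/2 for 1 ≤ k ≤ 167. The particular solution to v_k − (v_{k-1} + v_{k+1})/2 = 1 is v_k = −k^2. Adding homogeneous solution A + B k and matching boundaries gives v_k = k (168 − k). Substituting k = 165: v_165 = 165 · 3 = 495.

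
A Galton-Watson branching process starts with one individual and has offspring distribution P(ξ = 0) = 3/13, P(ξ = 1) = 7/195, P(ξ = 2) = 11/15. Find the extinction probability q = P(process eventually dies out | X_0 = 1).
q = 45/143

The pgf is f(s) = 3/13 + 7/195·s + 11/15·s². The extinction probability q is the smallest fixed point of f in [0, 1]. Setting s = f(s):
  11/15·s² + (7/195 − 1)·s + 3/13 = 0
  11/15·s² − (3/13 + 11/15)·s + 3/13 = 0
which factors as (s − 1)·(11/15·s − 3/13) = 0, giving roots s = 1 and s = (3/13)/(11/15) = 45/143.
Mean offspring μ = 7/195 + 2·11/15 = 293/195 > 1 (supercritical), so q < 1. The extinction probability is the smaller root: q = (3/13)/(11/15) = 45/143.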